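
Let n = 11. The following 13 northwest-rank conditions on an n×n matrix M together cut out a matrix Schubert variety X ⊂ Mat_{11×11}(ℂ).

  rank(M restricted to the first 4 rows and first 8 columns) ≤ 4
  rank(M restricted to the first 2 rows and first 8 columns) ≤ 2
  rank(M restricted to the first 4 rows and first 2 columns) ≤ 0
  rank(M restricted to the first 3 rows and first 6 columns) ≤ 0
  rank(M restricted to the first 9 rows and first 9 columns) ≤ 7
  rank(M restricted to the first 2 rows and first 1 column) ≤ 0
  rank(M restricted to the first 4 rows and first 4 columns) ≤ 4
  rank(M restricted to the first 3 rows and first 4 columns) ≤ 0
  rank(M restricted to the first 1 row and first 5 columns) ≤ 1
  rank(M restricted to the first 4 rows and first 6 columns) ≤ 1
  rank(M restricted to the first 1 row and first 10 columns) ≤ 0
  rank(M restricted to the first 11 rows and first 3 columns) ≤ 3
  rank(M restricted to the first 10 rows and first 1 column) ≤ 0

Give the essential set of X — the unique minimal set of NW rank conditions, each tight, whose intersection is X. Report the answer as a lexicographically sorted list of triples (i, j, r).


Propagating the 13 rank bounds to every northwest block:

  0  0  0  0  0  0  0  0  0  0  1
  0  0  0  0  0  0  1  1  1  1  2
  0  0  0  0  0  0  1  2  2  2  3
  0  0  1  1  1  1  2  3  3  3  4
  0  1  2  2  2  2  3  4  4  4  5
  0  1  2  3  3  3  4  5  5  5  6
  0  1  2  3  4  4  5  6  6  6  7
  0  1  2  3  4  5  6  7  7  7  8
  0  1  2  3  4  5  6  7  7  8  9
  0  1  2  3  4  5  6  7  8  9  10
  1  2  3  4  5  6  7  8  9  10  11

hence w(1..11) = (11, 7, 8, 3, 2, 4, 5, 6, 10, 9, 1).

ℓ(w)=31; the 5 essential cells (i,j,r):

[(1, 10, 0), (3, 6, 0), (4, 2, 0), (9, 9, 7), (10, 1, 0)]


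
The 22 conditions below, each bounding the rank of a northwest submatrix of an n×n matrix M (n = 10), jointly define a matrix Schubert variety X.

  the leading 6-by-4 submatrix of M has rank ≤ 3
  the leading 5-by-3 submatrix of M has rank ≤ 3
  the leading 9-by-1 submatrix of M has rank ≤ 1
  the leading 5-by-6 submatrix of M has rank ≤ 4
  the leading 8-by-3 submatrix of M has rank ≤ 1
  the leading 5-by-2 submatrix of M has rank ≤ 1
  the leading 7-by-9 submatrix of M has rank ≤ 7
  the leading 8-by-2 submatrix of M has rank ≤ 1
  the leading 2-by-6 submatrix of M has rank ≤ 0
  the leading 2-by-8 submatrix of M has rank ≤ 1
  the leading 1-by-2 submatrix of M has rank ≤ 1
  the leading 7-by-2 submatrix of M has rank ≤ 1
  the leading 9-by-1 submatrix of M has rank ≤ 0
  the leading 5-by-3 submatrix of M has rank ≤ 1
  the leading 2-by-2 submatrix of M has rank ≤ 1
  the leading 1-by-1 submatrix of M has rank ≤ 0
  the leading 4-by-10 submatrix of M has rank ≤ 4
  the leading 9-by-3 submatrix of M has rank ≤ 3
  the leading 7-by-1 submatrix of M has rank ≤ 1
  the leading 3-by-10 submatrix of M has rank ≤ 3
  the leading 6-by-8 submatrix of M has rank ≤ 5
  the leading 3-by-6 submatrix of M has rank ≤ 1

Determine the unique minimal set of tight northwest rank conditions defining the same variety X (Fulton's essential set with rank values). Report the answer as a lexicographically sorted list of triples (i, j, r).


Recovering R(i,j) via the rank-extension bound from the 22 conditions:

  0  0  0  0  0  0  1  1  1  1
  0  0  0  0  0  0  1  1  2  2
  0  1  1  1  1  1  2  2  3  3
  0  1  1  2  2  2  3  3  4  4
  0  1  1  2  3  3  4  4  5  5
  0  1  1  2  3  4  5  5  6  6
  0  1  1  2  3  4  5  6  7  7
  0  1  1  2  3  4  5  6  7  8
  0  1  2  3  4  5  6  7  8  9
  1  2  3  4  5  6  7  8  9  10

hence w(1..10) = (7, 9, 2, 4, 5, 6, 8, 10, 3, 1).

ℓ(w)=25; the 4 essential cells (i,j,r):

[(2, 6, 0), (2, 8, 1), (8, 3, 1), (9, 1, 0)]


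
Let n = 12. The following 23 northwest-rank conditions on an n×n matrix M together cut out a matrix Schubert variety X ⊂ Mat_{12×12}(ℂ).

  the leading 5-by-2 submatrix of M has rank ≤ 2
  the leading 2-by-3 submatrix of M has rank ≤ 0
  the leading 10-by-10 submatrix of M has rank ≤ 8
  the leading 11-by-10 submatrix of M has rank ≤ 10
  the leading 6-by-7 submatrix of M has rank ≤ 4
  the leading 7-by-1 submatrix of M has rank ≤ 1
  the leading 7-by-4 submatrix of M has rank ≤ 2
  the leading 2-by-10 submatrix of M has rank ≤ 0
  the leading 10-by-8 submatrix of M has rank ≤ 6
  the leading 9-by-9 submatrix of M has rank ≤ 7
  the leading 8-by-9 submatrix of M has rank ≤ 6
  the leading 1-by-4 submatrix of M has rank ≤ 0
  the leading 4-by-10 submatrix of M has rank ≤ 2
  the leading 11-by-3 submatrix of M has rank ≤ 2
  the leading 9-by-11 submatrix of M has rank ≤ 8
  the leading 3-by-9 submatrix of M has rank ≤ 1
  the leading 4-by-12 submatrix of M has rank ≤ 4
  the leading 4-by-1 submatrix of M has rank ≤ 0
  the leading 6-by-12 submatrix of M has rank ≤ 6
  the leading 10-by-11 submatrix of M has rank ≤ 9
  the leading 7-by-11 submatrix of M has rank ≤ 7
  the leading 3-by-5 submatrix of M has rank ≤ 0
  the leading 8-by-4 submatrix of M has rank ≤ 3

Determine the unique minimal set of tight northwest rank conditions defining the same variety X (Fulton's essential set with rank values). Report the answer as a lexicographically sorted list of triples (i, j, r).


Computing R[i][j] = min implied NW-rank bound (n=12, 23 conditions):

  i=1: 0, 0, 0, 0, 0, 0, 0, 0, 0, 0, 1, 1
  i=2: 0, 0, 0, 0, 0, 0, 0, 0, 0, 0, 1, 2
  i=3: 0, 0, 0, 0, 0, 1, 1, 1, 1, 1, 2, 3
  i=4: 0, 1, 1, 1, 1, 2, 2, 2, 2, 2, 3, 4
  i=5: 1, 2, 2, 2, 2, 3, 3, 3, 3, 3, 4, 5
  i=6: 1, 2, 2, 2, 3, 4, 4, 4, 4, 4, 5, 6
  i=7: 1, 2, 2, 2, 3, 4, 5, 5, 5, 5, 6, 7
  i=8: 1, 2, 2, 3, 4, 5, 6, 6, 6, 6, 7, 8
  i=9: 1, 2, 2, 3, 4, 5, 6, 6, 7, 7, 8, 9
  i=10: 1, 2, 2, 3, 4, 5, 6, 6, 7, 8, 9, 10
  i=11: 1, 2, 2, 3, 4, 5, 6, 7, 8, 9, 10, 11
  i=12: 1, 2, 3, 4, 5, 6, 7, 8, 9, 10, 11, 12

hence w(1..12) = (11, 12, 6, 2, 1, 5, 7, 4, 9, 10, 8, 3).

6 SE-corners of the 36-cell Rothe diagram give Ess(w):

[(2, 10, 0), (3, 5, 0), (4, 1, 0), (7, 4, 2), (10, 8, 6), (11, 3, 2)]


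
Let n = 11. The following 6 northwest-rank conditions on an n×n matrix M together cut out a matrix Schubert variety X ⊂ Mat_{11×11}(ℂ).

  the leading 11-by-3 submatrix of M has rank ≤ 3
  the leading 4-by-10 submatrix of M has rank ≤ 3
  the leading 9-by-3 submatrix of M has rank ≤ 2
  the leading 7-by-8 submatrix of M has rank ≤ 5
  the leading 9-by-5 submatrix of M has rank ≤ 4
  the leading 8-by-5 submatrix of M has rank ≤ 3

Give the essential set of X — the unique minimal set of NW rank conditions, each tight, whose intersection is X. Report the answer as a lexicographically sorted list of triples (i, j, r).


Propagating the 6 rank bounds to every northwest block:

  1 1 1 1 1 1 1 1 1 1 1
  1 2 2 2 2 2 2 2 2 2 2
  1 2 2 3 3 3 3 3 3 3 3
  1 2 2 3 3 3 3 3 3 3 4
  1 2 2 3 3 4 4 4 4 4 5
  1 2 2 3 3 4 5 5 5 5 6
  1 2 2 3 3 4 5 5 6 6 7
  1 2 2 3 3 4 5 6 7 7 8
  1 2 2 3 4 5 6 7 8 8 9
  1 2 3 4 5 6 7 8 9 9 10
  1 2 3 4 5 6 7 8 9 10 11

so w = (1, 2, 4, 11, 6, 7, 9, 8, 5, 3, 10).

Rothe diagram D(w) (18 cells), 4 SE-corners (essential conditions):

[(4, 10, 3), (7, 8, 5), (8, 5, 3), (9, 3, 2)]


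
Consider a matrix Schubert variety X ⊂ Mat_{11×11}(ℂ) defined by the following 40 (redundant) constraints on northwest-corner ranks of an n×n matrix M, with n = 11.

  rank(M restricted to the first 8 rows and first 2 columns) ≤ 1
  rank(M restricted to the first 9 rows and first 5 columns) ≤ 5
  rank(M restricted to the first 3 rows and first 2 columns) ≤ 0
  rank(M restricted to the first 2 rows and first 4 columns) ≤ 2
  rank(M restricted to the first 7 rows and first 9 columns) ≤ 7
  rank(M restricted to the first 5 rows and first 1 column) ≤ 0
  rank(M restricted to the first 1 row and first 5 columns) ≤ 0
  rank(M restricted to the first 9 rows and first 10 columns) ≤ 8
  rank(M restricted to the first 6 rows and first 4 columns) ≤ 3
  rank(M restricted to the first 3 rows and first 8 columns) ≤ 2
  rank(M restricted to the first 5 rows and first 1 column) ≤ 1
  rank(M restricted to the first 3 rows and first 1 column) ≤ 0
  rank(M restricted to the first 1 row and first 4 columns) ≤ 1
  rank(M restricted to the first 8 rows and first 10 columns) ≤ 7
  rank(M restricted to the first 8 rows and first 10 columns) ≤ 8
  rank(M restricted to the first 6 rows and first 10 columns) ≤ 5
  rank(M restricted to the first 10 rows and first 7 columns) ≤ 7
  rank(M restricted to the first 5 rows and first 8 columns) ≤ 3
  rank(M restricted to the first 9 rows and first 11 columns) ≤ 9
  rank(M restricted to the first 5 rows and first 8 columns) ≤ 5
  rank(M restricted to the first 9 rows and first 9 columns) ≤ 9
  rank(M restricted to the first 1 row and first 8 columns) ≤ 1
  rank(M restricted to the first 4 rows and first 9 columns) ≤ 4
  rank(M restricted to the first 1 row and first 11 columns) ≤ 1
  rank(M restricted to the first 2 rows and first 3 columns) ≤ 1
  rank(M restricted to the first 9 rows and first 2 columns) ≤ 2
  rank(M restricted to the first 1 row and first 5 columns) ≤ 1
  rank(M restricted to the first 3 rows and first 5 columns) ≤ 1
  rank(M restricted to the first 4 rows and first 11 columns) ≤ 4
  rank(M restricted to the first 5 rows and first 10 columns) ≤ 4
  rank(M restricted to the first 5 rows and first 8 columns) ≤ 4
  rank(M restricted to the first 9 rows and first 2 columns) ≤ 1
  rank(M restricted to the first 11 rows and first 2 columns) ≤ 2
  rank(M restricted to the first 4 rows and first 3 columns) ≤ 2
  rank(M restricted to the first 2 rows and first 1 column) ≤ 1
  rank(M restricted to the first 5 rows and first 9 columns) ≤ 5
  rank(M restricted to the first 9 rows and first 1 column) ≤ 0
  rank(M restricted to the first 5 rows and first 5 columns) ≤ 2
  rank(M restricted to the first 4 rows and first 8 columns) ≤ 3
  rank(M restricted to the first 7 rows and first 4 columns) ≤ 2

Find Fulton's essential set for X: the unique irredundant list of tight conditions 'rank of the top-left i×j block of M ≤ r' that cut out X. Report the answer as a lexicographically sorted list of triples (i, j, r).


Propagating the 40 rank bounds to every northwest block:

  0 | 0 | 0 | 0 | 0 | 1 | 1 | 1 | 1 | 1 | 1
  0 | 0 | 1 | 1 | 1 | 2 | 2 | 2 | 2 | 2 | 2
  0 | 0 | 1 | 1 | 1 | 2 | 2 | 2 | 3 | 3 | 3
  0 | 1 | 2 | 2 | 2 | 3 | 3 | 3 | 4 | 4 | 4
  0 | 1 | 2 | 2 | 2 | 3 | 3 | 3 | 4 | 4 | 5
  0 | 1 | 2 | 2 | 3 | 4 | 4 | 4 | 5 | 5 | 6
  0 | 1 | 2 | 2 | 3 | 4 | 5 | 5 | 6 | 6 | 7
  0 | 1 | 2 | 3 | 4 | 5 | 6 | 6 | 7 | 7 | 8
  0 | 1 | 2 | 3 | 4 | 5 | 6 | 7 | 8 | 8 | 9
  1 | 2 | 3 | 4 | 5 | 6 | 7 | 8 | 9 | 9 | 10
  1 | 2 | 3 | 4 | 5 | 6 | 7 | 8 | 9 | 10 | 11

giving w = (6, 3, 9, 2, 11, 5, 7, 4, 8, 1, 10) via Δ²R.

9 SE-corners of the 26-cell Rothe diagram give Ess(w):

[(1, 5, 0), (3, 2, 0), (3, 5, 1), (3, 8, 2), (5, 5, 2), (5, 8, 3), (5, 10, 4), (7, 4, 2), (9, 1, 0)]


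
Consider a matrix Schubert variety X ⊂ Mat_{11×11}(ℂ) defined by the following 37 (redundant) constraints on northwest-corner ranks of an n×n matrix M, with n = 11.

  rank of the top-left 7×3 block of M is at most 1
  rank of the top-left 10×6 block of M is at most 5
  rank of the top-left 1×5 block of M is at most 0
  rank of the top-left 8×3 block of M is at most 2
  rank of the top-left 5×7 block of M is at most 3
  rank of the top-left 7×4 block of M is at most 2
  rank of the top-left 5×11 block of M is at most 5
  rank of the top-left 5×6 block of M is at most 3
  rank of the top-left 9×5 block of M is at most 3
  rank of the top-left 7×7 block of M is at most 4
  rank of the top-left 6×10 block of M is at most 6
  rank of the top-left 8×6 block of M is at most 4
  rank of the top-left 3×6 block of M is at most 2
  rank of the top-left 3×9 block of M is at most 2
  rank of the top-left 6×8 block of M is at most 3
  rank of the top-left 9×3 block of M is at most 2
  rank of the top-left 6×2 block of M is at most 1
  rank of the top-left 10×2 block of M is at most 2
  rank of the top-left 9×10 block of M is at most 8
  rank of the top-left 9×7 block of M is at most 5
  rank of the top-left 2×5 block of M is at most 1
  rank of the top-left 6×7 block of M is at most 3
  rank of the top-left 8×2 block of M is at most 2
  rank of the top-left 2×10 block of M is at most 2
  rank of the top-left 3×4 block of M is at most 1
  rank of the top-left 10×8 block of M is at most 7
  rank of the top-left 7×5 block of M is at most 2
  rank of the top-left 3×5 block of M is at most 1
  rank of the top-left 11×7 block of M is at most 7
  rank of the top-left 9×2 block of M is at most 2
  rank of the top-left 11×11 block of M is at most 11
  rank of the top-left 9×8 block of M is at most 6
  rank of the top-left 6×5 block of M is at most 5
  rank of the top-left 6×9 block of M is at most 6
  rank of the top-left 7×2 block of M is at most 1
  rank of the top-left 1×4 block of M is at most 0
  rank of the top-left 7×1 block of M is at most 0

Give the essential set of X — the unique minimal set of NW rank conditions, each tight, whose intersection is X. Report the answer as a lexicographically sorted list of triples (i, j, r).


Computing R[i][j] = min implied NW-rank bound (n=11, 37 conditions):

  R[1]: 0, 0, 0, 0, 0, 1, 1, 1, 1, 1, 1
  R[2]: 0, 1, 1, 1, 1, 2, 2, 2, 2, 2, 2
  R[3]: 0, 1, 1, 1, 1, 2, 2, 2, 2, 3, 3
  R[4]: 0, 1, 1, 2, 2, 3, 3, 3, 3, 4, 4
  R[5]: 0, 1, 1, 2, 2, 3, 3, 3, 4, 5, 5
  R[6]: 0, 1, 1, 2, 2, 3, 3, 3, 4, 5, 6
  R[7]: 0, 1, 1, 2, 2, 3, 4, 4, 5, 6, 7
  R[8]: 1, 2, 2, 3, 3, 4, 5, 5, 6, 7, 8
  R[9]: 1, 2, 2, 3, 3, 4, 5, 6, 7, 8, 9
  R[10]: 1, 2, 3, 4, 4, 5, 6, 7, 8, 9, 10
  R[11]: 1, 2, 3, 4, 5, 6, 7, 8, 9, 10, 11

so w = (6, 2, 10, 4, 9, 11, 7, 1, 8, 3, 5).

9 SE-corners of the 30-cell Rothe diagram give Ess(w):

[(1, 5, 0), (3, 5, 1), (3, 9, 2), (6, 8, 3), (7, 1, 0), (7, 3, 1), (7, 5, 2), (9, 3, 2), (9, 5, 3)]


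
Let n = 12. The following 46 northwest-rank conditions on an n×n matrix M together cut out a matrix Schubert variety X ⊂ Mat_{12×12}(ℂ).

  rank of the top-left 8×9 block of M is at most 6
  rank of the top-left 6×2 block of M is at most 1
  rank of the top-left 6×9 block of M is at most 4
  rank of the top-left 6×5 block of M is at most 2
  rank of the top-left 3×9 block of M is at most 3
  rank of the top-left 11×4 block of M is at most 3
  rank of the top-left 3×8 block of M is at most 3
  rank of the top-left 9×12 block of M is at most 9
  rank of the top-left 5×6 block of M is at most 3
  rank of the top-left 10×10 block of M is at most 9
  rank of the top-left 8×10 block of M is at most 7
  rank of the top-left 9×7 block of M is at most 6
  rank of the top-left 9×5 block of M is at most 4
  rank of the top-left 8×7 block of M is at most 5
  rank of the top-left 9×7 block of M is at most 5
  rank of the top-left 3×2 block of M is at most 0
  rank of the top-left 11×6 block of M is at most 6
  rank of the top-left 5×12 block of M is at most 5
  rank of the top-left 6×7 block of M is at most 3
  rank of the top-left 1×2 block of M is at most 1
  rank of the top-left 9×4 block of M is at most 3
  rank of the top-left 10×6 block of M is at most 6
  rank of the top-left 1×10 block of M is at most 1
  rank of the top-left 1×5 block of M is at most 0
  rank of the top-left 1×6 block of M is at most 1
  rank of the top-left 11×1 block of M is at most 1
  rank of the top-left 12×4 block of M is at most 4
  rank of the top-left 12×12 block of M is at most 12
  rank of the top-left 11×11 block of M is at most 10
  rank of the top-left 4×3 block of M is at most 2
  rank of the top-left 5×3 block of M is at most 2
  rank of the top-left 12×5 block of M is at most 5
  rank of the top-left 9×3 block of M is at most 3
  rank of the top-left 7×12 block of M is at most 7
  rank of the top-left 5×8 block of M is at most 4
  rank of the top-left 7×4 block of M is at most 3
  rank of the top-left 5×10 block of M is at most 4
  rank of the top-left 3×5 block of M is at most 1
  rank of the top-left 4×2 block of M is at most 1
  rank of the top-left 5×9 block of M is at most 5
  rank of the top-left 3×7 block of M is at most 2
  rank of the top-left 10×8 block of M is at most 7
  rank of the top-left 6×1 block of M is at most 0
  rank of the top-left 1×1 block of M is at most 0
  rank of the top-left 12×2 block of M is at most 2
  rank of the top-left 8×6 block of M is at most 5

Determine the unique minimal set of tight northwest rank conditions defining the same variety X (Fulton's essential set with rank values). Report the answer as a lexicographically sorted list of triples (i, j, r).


Propagating the 46 rank bounds to every northwest block:

  R[1]: 0 | 0 | 0 | 0 | 0 | 1 | 1 | 1 | 1 | 1 | 1 | 1
  R[2]: 0 | 0 | 1 | 1 | 1 | 2 | 2 | 2 | 2 | 2 | 2 | 2
  R[3]: 0 | 0 | 1 | 1 | 1 | 2 | 2 | 3 | 3 | 3 | 3 | 3
  R[4]: 0 | 1 | 2 | 2 | 2 | 3 | 3 | 4 | 4 | 4 | 4 | 4
  R[5]: 0 | 1 | 2 | 2 | 2 | 3 | 3 | 4 | 4 | 4 | 5 | 5
  R[6]: 0 | 1 | 2 | 2 | 2 | 3 | 3 | 4 | 4 | 5 | 6 | 6
  R[7]: 1 | 2 | 3 | 3 | 3 | 4 | 4 | 5 | 5 | 6 | 7 | 7
  R[8]: 1 | 2 | 3 | 3 | 4 | 5 | 5 | 6 | 6 | 7 | 8 | 8
  R[9]: 1 | 2 | 3 | 3 | 4 | 5 | 5 | 6 | 7 | 8 | 9 | 9
  R[10]: 1 | 2 | 3 | 3 | 4 | 5 | 6 | 7 | 8 | 9 | 10 | 10
  R[11]: 1 | 2 | 3 | 3 | 4 | 5 | 6 | 7 | 8 | 9 | 10 | 11
  R[12]: 1 | 2 | 3 | 4 | 5 | 6 | 7 | 8 | 9 | 10 | 11 | 12

hence w(1..12) = (6, 3, 8, 2, 11, 10, 1, 5, 9, 7, 12, 4).

11 SE-corners of the 29-cell Rothe diagram give Ess(w):

[(1, 5, 0), (3, 2, 0), (3, 5, 1), (3, 7, 2), (5, 10, 4), (6, 1, 0), (6, 5, 2), (6, 7, 3), (6, 9, 4), (9, 7, 5), (11, 4, 3)]


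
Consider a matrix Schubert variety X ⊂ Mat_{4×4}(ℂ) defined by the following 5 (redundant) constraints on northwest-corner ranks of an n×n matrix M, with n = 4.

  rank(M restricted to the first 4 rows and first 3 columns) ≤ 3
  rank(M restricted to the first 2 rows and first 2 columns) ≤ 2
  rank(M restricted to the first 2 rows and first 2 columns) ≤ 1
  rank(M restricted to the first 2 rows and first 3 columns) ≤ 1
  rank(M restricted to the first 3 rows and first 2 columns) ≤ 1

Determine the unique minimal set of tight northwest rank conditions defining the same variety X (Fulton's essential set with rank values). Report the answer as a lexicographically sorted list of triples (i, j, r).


Propagating the 5 rank bounds to every northwest block:

  row 1: 1 1 1 1
  row 2: 1 1 1 2
  row 3: 1 1 2 3
  row 4: 1 2 3 4

reading off 1-entries of Δ²R: w = (1, 4, 3, 2).

D(w) has 3 cells with 2 SE-corners; essential set:

[(2, 3, 1), (3, 2, 1)]


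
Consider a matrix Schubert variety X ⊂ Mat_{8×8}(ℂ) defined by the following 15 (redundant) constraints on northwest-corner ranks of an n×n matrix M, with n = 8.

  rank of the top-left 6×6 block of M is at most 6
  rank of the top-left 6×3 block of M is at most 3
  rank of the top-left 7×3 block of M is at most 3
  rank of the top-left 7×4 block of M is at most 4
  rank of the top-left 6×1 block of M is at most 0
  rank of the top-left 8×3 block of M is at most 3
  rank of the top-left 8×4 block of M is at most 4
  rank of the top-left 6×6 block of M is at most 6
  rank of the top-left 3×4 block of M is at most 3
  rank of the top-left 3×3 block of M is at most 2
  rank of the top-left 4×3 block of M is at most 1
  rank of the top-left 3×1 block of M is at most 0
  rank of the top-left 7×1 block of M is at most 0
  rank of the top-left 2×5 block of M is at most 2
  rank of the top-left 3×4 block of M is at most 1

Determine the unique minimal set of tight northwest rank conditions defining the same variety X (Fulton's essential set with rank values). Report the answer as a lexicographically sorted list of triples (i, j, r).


Propagating the 15 rank bounds to every northwest block:

  0 1 1 1 1 1 1 1
  0 1 1 1 2 2 2 2
  0 1 1 1 2 3 3 3
  0 1 1 2 3 4 4 4
  0 1 2 3 4 5 5 5
  0 1 2 3 4 5 6 6
  0 1 2 3 4 5 6 7
  1 2 3 4 5 6 7 8

so w = (2, 5, 6, 4, 3, 7, 8, 1).

ℓ(w)=12; the 3 essential cells (i,j,r):

[(3, 4, 1), (4, 3, 1), (7, 1, 0)]


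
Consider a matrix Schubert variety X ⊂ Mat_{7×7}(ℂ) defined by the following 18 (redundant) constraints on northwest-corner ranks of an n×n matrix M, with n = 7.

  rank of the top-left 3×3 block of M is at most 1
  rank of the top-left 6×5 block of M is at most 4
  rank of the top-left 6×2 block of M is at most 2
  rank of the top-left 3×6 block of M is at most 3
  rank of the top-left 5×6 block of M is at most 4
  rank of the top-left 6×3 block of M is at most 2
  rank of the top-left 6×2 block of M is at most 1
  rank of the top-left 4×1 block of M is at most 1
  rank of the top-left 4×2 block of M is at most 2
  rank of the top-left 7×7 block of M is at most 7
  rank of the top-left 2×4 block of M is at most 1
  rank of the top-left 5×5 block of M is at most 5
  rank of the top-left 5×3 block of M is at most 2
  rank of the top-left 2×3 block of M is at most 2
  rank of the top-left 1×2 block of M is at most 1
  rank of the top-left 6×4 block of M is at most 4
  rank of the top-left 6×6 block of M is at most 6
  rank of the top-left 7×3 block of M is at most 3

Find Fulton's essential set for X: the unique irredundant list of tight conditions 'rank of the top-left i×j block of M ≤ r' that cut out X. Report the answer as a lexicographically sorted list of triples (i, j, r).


Computing R[i][j] = min implied NW-rank bound (n=7, 18 conditions):

  R[1]: 1, 1, 1, 1, 1, 1, 1
  R[2]: 1, 1, 1, 1, 2, 2, 2
  R[3]: 1, 1, 1, 2, 3, 3, 3
  R[4]: 1, 1, 2, 3, 4, 4, 4
  R[5]: 1, 1, 2, 3, 4, 4, 5
  R[6]: 1, 1, 2, 3, 4, 5, 6
  R[7]: 1, 2, 3, 4, 5, 6, 7

second differences of R give the permutation w = (1, 5, 4, 3, 7, 6, 2).

4 SE-corners of the 9-cell Rothe diagram give Ess(w):

[(2, 4, 1), (3, 3, 1), (5, 6, 4), (6, 2, 1)]


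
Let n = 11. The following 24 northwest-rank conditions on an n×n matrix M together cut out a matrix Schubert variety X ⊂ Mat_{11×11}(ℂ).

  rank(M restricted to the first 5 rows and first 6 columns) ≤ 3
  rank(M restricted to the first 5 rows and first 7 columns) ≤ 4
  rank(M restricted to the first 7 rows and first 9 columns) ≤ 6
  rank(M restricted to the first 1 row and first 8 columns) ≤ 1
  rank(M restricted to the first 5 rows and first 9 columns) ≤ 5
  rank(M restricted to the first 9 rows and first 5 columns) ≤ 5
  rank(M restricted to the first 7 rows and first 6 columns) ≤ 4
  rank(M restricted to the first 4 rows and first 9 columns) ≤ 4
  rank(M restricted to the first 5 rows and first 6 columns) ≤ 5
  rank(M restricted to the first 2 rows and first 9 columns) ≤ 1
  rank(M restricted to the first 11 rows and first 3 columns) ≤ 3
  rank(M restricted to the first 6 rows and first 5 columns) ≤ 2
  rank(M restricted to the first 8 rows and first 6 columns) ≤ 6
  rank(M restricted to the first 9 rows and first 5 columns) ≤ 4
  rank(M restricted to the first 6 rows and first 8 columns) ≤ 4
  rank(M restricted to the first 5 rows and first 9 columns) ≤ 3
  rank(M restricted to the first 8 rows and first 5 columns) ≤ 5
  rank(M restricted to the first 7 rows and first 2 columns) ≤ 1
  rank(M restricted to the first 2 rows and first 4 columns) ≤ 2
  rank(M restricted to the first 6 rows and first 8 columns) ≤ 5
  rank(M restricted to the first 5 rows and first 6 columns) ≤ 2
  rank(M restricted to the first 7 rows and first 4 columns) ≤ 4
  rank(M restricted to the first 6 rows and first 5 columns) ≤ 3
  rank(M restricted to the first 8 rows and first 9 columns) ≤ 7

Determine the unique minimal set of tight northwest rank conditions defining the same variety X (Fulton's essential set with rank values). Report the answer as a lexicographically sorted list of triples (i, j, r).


Recovering R(i,j) via the rank-extension bound from the 24 conditions:

  R[1]: 1  1  1  1  1  1  1  1  1  1  1
  R[2]: 1  1  1  1  1  1  1  1  1  2  2
  R[3]: 1  1  2  2  2  2  2  2  2  3  3
  R[4]: 1  1  2  2  2  2  3  3  3  4  4
  R[5]: 1  1  2  2  2  2  3  3  3  4  5
  R[6]: 1  1  2  2  2  3  4  4  4  5  6
  R[7]: 1  1  2  3  3  4  5  5  5  6  7
  R[8]: 1  2  3  4  4  5  6  6  6  7  8
  R[9]: 1  2  3  4  4  5  6  7  7  8  9
  R[10]: 1  2  3  4  5  6  7  8  8  9  10
  R[11]: 1  2  3  4  5  6  7  8  9  10  11

reading off 1-entries of Δ²R: w = (1, 10, 3, 7, 11, 6, 4, 2, 8, 5, 9).

D(w) has 24 cells with 6 SE-corners; essential set:

[(2, 9, 1), (5, 6, 2), (5, 9, 3), (6, 5, 2), (7, 2, 1), (9, 5, 4)]


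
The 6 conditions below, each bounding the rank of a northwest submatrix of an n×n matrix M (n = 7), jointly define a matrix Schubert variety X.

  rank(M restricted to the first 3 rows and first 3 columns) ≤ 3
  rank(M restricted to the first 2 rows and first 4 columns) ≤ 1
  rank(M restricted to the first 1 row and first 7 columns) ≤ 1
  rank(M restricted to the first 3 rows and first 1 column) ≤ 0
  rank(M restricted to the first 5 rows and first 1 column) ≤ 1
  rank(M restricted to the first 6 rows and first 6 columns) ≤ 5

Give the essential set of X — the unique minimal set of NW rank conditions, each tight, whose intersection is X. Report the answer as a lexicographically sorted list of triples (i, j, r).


Recovering R(i,j) via the rank-extension bound from the 6 conditions:

  row 1: 0 1 1 1 1 1 1
  row 2: 0 1 1 1 2 2 2
  row 3: 0 1 2 2 3 3 3
  row 4: 1 2 3 3 4 4 4
  row 5: 1 2 3 4 5 5 5
  row 6: 1 2 3 4 5 5 6
  row 7: 1 2 3 4 5 6 7

so w = (2, 5, 3, 1, 4, 7, 6).

|D(w)|=6, |Ess(w)|=3:

[(2, 4, 1), (3, 1, 0), (6, 6, 5)]


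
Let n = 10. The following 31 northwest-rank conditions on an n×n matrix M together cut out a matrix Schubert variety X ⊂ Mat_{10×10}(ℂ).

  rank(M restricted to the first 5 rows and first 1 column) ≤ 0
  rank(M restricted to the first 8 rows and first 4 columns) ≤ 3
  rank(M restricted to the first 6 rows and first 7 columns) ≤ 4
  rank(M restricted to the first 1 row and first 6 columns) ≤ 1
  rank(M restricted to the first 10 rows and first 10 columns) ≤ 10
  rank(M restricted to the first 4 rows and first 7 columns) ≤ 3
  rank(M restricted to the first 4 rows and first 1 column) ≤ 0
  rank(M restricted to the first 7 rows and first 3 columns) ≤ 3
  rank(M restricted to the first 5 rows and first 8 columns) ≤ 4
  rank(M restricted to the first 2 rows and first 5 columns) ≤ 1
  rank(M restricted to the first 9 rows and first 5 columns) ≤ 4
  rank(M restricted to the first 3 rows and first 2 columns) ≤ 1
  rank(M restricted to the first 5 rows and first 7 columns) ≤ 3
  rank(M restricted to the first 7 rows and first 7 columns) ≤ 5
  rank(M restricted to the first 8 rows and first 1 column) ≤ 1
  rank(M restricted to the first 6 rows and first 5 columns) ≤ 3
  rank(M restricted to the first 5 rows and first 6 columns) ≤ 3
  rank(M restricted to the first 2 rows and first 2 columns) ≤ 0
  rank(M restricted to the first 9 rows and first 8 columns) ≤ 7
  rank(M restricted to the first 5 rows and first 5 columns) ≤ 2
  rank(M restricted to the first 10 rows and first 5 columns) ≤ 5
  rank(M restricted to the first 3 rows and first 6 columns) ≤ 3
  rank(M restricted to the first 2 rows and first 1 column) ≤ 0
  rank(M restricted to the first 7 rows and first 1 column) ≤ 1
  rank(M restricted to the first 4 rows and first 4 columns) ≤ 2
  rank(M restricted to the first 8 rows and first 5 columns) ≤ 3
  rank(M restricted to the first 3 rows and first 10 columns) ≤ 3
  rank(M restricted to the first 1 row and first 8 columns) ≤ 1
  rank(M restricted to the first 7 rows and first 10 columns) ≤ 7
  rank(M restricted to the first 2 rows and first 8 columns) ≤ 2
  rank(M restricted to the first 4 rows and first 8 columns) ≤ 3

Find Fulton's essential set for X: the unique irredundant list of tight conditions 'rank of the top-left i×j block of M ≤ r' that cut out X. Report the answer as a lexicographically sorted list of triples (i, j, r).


Computing R[i][j] = min implied NW-rank bound (n=10, 31 conditions):

  row 1: 0 0 1 1 1 1 1 1 1 1
  row 2: 0 0 1 1 1 2 2 2 2 2
  row 3: 0 1 2 2 2 3 3 3 3 3
  row 4: 0 1 2 2 2 3 3 3 4 4
  row 5: 0 1 2 2 2 3 3 4 5 5
  row 6: 1 2 3 3 3 4 4 5 6 6
  row 7: 1 2 3 3 3 4 5 6 7 7
  row 8: 1 2 3 3 3 4 5 6 7 8
  row 9: 1 2 3 4 4 5 6 7 8 9
  row 10: 1 2 3 4 5 6 7 8 9 10

second differences of R give the permutation w = (3, 6, 2, 9, 8, 1, 7, 10, 4, 5).

|D(w)|=20, |Ess(w)|=7:

[(2, 2, 0), (2, 5, 1), (4, 8, 3), (5, 1, 0), (5, 5, 2), (5, 7, 3), (8, 5, 3)]


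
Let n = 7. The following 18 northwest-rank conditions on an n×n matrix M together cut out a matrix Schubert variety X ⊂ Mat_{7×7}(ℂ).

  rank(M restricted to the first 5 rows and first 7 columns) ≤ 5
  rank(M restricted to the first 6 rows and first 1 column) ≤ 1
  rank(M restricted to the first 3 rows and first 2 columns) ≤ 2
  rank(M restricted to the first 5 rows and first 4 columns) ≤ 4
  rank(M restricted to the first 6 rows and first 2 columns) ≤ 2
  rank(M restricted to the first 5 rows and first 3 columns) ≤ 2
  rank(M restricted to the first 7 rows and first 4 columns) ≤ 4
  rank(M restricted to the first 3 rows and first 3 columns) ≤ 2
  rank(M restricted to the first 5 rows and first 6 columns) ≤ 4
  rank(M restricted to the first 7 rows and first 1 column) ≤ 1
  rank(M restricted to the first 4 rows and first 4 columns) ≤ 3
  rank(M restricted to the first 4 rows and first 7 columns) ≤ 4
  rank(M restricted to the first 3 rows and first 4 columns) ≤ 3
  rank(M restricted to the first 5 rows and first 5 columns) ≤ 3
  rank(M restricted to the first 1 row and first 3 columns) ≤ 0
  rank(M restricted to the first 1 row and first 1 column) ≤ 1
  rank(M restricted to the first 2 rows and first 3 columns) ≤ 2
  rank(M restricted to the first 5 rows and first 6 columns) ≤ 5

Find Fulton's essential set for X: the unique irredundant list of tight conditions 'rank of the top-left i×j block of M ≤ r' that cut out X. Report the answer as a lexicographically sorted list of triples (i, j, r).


Rank table r_w(7×7) implied by the 18 constraints:

  R[1]: 0 | 0 | 0 | 1 | 1 | 1 | 1
  R[2]: 1 | 1 | 1 | 2 | 2 | 2 | 2
  R[3]: 1 | 2 | 2 | 3 | 3 | 3 | 3
  R[4]: 1 | 2 | 2 | 3 | 3 | 4 | 4
  R[5]: 1 | 2 | 2 | 3 | 3 | 4 | 5
  R[6]: 1 | 2 | 3 | 4 | 4 | 5 | 6
  R[7]: 1 | 2 | 3 | 4 | 5 | 6 | 7

hence w(1..7) = (4, 1, 2, 6, 7, 3, 5).

3 SE-corners of the 7-cell Rothe diagram give Ess(w):

[(1, 3, 0), (5, 3, 2), (5, 5, 3)]


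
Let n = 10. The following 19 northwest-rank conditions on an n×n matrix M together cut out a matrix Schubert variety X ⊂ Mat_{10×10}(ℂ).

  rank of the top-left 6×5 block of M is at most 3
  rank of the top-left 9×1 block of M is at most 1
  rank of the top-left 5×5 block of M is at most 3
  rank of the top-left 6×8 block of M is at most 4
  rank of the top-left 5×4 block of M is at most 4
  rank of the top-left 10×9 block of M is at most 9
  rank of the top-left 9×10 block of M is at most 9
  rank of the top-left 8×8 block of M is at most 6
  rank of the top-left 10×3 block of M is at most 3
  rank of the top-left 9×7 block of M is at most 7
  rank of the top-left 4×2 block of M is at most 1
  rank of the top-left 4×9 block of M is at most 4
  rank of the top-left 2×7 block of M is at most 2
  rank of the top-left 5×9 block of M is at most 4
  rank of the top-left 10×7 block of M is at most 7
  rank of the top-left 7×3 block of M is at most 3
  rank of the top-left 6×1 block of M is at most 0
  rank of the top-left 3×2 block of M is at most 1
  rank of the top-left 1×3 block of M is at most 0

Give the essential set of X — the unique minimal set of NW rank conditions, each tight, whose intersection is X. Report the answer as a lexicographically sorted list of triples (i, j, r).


Reconstructing r_w from the 19 given conditions:

  row 1: 0 | 0 | 0 | 1 | 1 | 1 | 1 | 1 | 1 | 1
  row 2: 0 | 1 | 1 | 2 | 2 | 2 | 2 | 2 | 2 | 2
  row 3: 0 | 1 | 2 | 3 | 3 | 3 | 3 | 3 | 3 | 3
  row 4: 0 | 1 | 2 | 3 | 3 | 4 | 4 | 4 | 4 | 4
  row 5: 0 | 1 | 2 | 3 | 3 | 4 | 4 | 4 | 4 | 5
  row 6: 0 | 1 | 2 | 3 | 3 | 4 | 4 | 4 | 5 | 6
  row 7: 1 | 2 | 3 | 4 | 4 | 5 | 5 | 5 | 6 | 7
  row 8: 1 | 2 | 3 | 4 | 5 | 6 | 6 | 6 | 7 | 8
  row 9: 1 | 2 | 3 | 4 | 5 | 6 | 7 | 7 | 8 | 9
  row 10: 1 | 2 | 3 | 4 | 5 | 6 | 7 | 8 | 9 | 10

giving w = (4, 2, 3, 6, 10, 9, 1, 5, 7, 8) via Δ²R.

ℓ(w)=16; the 5 essential cells (i,j,r):

[(1, 3, 0), (5, 9, 4), (6, 1, 0), (6, 5, 3), (6, 8, 4)]


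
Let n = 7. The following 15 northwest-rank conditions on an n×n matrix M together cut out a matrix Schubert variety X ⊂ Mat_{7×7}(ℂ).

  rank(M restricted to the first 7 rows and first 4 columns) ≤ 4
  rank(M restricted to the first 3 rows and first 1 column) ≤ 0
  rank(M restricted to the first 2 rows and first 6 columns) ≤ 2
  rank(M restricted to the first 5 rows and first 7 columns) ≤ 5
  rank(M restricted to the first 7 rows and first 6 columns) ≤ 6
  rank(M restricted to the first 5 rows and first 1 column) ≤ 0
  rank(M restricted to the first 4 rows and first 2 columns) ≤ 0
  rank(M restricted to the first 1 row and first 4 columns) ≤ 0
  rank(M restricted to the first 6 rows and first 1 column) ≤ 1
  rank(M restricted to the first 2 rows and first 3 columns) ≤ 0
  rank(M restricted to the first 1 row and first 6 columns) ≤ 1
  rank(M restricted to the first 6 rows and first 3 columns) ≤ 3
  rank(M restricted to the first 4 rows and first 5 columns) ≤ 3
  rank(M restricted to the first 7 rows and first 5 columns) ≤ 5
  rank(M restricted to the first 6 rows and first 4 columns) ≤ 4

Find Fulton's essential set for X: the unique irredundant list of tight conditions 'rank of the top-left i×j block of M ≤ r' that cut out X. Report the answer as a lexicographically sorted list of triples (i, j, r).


Rank table r_w(7×7) implied by the 15 constraints:

  0 | 0 | 0 | 0 | 1 | 1 | 1
  0 | 0 | 0 | 1 | 2 | 2 | 2
  0 | 0 | 1 | 2 | 3 | 3 | 3
  0 | 0 | 1 | 2 | 3 | 4 | 4
  0 | 1 | 2 | 3 | 4 | 5 | 5
  1 | 2 | 3 | 4 | 5 | 6 | 6
  1 | 2 | 3 | 4 | 5 | 6 | 7

reading off 1-entries of Δ²R: w = (5, 4, 3, 6, 2, 1, 7).

|D(w)|=12, |Ess(w)|=4:

[(1, 4, 0), (2, 3, 0), (4, 2, 0), (5, 1, 0)]


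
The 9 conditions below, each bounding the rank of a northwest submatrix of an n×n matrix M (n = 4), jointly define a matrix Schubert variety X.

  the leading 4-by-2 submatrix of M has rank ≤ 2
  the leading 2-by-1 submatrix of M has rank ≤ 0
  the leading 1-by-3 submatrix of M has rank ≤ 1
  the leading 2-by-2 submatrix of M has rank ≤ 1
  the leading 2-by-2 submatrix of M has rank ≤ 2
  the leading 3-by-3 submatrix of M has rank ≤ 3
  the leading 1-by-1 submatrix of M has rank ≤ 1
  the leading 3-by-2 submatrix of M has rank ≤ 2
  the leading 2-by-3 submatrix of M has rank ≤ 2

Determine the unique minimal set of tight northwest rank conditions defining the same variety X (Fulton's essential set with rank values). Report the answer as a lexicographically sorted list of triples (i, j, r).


The tightest implied rank at each (i,j), from the 9 conditions:

  row 1: 0  1  1  1
  row 2: 0  1  2  2
  row 3: 1  2  3  3
  row 4: 1  2  3  4

so w = (2, 3, 1, 4).

ℓ(w)=2; the 1 essential cell (i,j,r):

[(2, 1, 0)]


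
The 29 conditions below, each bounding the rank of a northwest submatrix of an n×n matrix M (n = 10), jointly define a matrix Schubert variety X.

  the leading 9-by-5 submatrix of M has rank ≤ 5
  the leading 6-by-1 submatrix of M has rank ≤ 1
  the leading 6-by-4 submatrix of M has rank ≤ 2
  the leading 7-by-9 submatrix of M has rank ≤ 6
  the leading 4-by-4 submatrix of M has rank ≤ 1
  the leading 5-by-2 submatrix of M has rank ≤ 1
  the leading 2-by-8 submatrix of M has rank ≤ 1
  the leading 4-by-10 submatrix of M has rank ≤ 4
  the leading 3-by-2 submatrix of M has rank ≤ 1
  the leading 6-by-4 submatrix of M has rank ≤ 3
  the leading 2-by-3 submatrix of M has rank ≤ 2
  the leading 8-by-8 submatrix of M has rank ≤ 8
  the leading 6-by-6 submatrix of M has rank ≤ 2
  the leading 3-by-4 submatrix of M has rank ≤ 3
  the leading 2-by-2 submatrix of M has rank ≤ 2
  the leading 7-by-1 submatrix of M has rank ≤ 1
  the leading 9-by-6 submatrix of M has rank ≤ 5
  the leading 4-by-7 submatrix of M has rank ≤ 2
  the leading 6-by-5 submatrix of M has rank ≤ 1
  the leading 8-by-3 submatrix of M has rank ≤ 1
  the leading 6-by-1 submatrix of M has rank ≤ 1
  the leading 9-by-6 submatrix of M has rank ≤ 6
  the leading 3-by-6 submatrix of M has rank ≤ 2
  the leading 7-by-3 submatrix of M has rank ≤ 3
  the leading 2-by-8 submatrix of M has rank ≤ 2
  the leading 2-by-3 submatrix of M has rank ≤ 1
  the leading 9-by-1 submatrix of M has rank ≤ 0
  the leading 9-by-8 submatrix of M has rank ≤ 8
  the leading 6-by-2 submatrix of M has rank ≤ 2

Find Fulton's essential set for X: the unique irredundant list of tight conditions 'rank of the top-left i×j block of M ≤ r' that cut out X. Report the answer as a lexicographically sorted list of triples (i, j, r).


Propagating the 29 rank bounds to every northwest block:

  R[1]: 0  1  1  1  1  1  1  1  1  1
  R[2]: 0  1  1  1  1  1  1  1  2  2
  R[3]: 0  1  1  1  1  2  2  2  3  3
  R[4]: 0  1  1  1  1  2  2  3  4  4
  R[5]: 0  1  1  1  1  2  3  4  5  5
  R[6]: 0  1  1  1  1  2  3  4  5  6
  R[7]: 0  1  1  2  2  3  4  5  6  7
  R[8]: 0  1  1  2  3  4  5  6  7  8
  R[9]: 0  1  2  3  4  5  6  7  8  9
  R[10]: 1  2  3  4  5  6  7  8  9  10

hence w(1..10) = (2, 9, 6, 8, 7, 10, 4, 5, 3, 1).

Rothe diagram D(w) (30 cells), 5 SE-corners (essential conditions):

[(2, 8, 1), (4, 7, 2), (6, 5, 1), (8, 3, 1), (9, 1, 0)]


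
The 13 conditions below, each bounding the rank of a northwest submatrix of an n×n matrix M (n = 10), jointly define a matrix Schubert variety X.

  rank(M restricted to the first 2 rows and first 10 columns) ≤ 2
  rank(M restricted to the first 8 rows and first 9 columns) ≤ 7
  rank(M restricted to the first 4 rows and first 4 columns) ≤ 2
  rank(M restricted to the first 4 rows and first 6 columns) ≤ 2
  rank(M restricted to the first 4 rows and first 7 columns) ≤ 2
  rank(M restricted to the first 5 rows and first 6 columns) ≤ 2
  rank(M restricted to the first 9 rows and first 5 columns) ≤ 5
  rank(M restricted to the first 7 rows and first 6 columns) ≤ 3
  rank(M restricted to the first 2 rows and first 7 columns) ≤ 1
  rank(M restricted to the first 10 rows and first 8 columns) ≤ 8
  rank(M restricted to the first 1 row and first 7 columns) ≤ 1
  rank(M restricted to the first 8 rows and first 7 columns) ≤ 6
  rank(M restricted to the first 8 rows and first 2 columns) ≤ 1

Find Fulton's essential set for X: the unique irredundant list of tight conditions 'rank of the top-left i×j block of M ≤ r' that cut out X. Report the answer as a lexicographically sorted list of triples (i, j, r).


Computing R[i][j] = min implied NW-rank bound (n=10, 13 conditions):

  1 1 1 1 1 1 1 1 1 1
  1 1 1 1 1 1 1 2 2 2
  1 1 2 2 2 2 2 3 3 3
  1 1 2 2 2 2 2 3 4 4
  1 1 2 2 2 2 3 4 5 5
  1 1 2 3 3 3 4 5 6 6
  1 1 2 3 3 3 4 5 6 7
  1 1 2 3 4 4 5 6 7 8
  1 2 3 4 5 5 6 7 8 9
  1 2 3 4 5 6 7 8 9 10

hence w(1..10) = (1, 8, 3, 9, 7, 4, 10, 5, 2, 6).

Fulton essential set (5 of the 21 Rothe cells):

[(2, 7, 1), (4, 7, 2), (5, 6, 2), (7, 6, 3), (8, 2, 1)]


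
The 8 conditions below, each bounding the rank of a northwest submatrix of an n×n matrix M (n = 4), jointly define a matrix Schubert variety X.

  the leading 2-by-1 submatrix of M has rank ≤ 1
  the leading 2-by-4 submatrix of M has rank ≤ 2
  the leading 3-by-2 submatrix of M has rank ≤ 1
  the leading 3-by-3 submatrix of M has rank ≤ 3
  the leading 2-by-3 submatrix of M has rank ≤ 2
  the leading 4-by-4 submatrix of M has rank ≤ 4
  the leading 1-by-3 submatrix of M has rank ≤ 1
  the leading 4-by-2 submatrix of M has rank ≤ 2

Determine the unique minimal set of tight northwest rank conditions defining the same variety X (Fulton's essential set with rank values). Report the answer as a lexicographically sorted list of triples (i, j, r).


Reconstructing r_w from the 8 given conditions:

  R[1]: 1  1  1  1
  R[2]: 1  1  2  2
  R[3]: 1  1  2  3
  R[4]: 1  2  3  4

second differences of R give the permutation w = (1, 3, 4, 2).

1 SE-corner of the 2-cell Rothe diagram gives Ess(w):

[(3, 2, 1)]
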